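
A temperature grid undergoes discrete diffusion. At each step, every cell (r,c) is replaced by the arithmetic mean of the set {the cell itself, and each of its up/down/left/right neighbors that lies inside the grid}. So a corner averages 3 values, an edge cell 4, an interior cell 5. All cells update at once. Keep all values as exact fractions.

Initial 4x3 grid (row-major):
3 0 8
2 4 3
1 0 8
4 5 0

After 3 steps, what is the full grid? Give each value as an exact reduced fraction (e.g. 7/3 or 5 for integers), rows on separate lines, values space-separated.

After step 1:
  5/3 15/4 11/3
  5/2 9/5 23/4
  7/4 18/5 11/4
  10/3 9/4 13/3
After step 2:
  95/36 653/240 79/18
  463/240 87/25 419/120
  671/240 243/100 493/120
  22/9 811/240 28/9
After step 3:
  328/135 47623/14400 7633/2160
  19519/7200 8431/3000 6961/1800
  17279/7200 2429/750 11827/3600
  3103/1080 40913/14400 7631/2160

Answer: 328/135 47623/14400 7633/2160
19519/7200 8431/3000 6961/1800
17279/7200 2429/750 11827/3600
3103/1080 40913/14400 7631/2160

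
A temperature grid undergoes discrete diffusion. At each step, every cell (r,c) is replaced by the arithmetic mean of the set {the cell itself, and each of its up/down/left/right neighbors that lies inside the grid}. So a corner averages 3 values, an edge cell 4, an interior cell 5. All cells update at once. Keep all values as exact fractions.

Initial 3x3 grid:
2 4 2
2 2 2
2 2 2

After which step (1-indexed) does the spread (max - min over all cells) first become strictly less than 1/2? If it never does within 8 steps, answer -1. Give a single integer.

Answer: 3

Derivation:
Step 1: max=8/3, min=2, spread=2/3
Step 2: max=307/120, min=2, spread=67/120
Step 3: max=2597/1080, min=207/100, spread=1807/5400
  -> spread < 1/2 first at step 3
Step 4: max=1021963/432000, min=5761/2700, spread=33401/144000
Step 5: max=9005933/3888000, min=583391/270000, spread=3025513/19440000
Step 6: max=3575326867/1555200000, min=31555949/14400000, spread=53531/497664
Step 7: max=212656925849/93312000000, min=8567116051/3888000000, spread=450953/5971968
Step 8: max=12706343560603/5598720000000, min=1034128610519/466560000000, spread=3799043/71663616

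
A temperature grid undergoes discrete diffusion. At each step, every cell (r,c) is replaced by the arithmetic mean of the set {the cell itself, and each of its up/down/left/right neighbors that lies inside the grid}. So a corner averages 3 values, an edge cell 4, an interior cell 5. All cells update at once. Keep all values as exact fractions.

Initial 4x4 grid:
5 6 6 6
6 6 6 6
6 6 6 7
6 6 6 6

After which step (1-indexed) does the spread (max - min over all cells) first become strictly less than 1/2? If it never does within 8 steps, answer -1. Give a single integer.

Answer: 3

Derivation:
Step 1: max=19/3, min=17/3, spread=2/3
Step 2: max=751/120, min=103/18, spread=193/360
Step 3: max=6691/1080, min=1255/216, spread=52/135
  -> spread < 1/2 first at step 3
Step 4: max=664843/108000, min=37837/6480, spread=102679/324000
Step 5: max=5970643/972000, min=5712767/972000, spread=64469/243000
Step 6: max=178474387/29160000, min=171989291/29160000, spread=810637/3645000
Step 7: max=5342075101/874800000, min=1035716977/174960000, spread=20436277/109350000
Step 8: max=159874630891/26244000000, min=31150669831/5248800000, spread=515160217/3280500000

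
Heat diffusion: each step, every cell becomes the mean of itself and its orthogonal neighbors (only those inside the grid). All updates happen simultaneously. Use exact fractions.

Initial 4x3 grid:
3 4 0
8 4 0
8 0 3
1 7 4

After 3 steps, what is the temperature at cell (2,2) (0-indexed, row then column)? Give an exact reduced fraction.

Answer: 653/225

Derivation:
Step 1: cell (2,2) = 7/4
Step 2: cell (2,2) = 377/120
Step 3: cell (2,2) = 653/225
Full grid after step 3:
  2909/720 47107/14400 5057/2160
  2633/600 19823/6000 4799/1800
  7649/1800 3863/1000 653/225
  1213/270 4501/1200 3827/1080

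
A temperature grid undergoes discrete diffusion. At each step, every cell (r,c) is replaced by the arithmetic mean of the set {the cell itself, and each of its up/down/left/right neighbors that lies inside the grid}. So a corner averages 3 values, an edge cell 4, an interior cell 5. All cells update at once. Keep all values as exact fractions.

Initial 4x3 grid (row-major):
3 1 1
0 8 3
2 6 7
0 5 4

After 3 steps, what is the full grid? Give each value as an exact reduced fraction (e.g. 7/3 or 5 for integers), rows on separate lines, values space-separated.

After step 1:
  4/3 13/4 5/3
  13/4 18/5 19/4
  2 28/5 5
  7/3 15/4 16/3
After step 2:
  47/18 197/80 29/9
  611/240 409/100 901/240
  791/240 399/100 1241/240
  97/36 1021/240 169/36
After step 3:
  2743/1080 14863/4800 1699/540
  22577/7200 6737/2000 29227/7200
  22547/7200 24961/6000 31697/7200
  461/135 56279/14400 5083/1080

Answer: 2743/1080 14863/4800 1699/540
22577/7200 6737/2000 29227/7200
22547/7200 24961/6000 31697/7200
461/135 56279/14400 5083/1080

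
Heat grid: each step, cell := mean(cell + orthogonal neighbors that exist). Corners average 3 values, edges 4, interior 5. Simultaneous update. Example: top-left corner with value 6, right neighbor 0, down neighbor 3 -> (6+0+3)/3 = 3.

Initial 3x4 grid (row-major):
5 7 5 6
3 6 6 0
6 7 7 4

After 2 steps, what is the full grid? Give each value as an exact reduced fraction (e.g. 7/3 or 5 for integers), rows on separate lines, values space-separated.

After step 1:
  5 23/4 6 11/3
  5 29/5 24/5 4
  16/3 13/2 6 11/3
After step 2:
  21/4 451/80 1213/240 41/9
  317/60 557/100 133/25 121/30
  101/18 709/120 629/120 41/9

Answer: 21/4 451/80 1213/240 41/9
317/60 557/100 133/25 121/30
101/18 709/120 629/120 41/9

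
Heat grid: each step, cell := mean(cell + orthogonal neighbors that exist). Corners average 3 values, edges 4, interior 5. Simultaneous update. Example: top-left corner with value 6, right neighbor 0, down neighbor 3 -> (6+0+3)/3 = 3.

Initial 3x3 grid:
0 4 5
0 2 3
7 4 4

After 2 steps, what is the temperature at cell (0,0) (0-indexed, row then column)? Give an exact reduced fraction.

Step 1: cell (0,0) = 4/3
Step 2: cell (0,0) = 19/9
Full grid after step 2:
  19/9 641/240 41/12
  197/80 307/100 413/120
  61/18 851/240 137/36

Answer: 19/9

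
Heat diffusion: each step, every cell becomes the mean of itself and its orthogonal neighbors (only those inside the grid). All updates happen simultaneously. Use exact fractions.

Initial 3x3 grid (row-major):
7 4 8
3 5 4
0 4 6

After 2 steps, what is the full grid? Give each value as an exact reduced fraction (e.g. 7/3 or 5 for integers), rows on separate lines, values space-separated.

After step 1:
  14/3 6 16/3
  15/4 4 23/4
  7/3 15/4 14/3
After step 2:
  173/36 5 205/36
  59/16 93/20 79/16
  59/18 59/16 85/18

Answer: 173/36 5 205/36
59/16 93/20 79/16
59/18 59/16 85/18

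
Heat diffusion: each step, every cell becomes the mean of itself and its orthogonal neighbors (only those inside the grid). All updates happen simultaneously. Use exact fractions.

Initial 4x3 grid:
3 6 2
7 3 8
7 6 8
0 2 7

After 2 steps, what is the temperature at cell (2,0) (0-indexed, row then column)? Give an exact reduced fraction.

Step 1: cell (2,0) = 5
Step 2: cell (2,0) = 91/20
Full grid after step 2:
  83/18 121/24 169/36
  16/3 499/100 143/24
  91/20 136/25 701/120
  47/12 1057/240 50/9

Answer: 91/20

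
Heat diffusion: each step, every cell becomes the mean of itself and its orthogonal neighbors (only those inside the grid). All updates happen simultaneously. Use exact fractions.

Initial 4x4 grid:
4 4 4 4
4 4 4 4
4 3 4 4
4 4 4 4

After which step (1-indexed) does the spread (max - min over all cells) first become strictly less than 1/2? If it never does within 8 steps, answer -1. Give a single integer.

Answer: 1

Derivation:
Step 1: max=4, min=15/4, spread=1/4
  -> spread < 1/2 first at step 1
Step 2: max=4, min=189/50, spread=11/50
Step 3: max=4, min=9233/2400, spread=367/2400
Step 4: max=2387/600, min=41629/10800, spread=1337/10800
Step 5: max=71531/18000, min=1254331/324000, spread=33227/324000
Step 6: max=427951/108000, min=37665673/9720000, spread=849917/9720000
Step 7: max=6411467/1620000, min=1132685653/291600000, spread=21378407/291600000
Step 8: max=1920311657/486000000, min=34025537629/8748000000, spread=540072197/8748000000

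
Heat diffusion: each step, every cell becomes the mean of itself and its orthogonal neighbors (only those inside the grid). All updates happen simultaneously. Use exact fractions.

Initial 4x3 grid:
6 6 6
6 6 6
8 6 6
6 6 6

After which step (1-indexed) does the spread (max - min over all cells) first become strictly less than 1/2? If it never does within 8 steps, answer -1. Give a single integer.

Answer: 3

Derivation:
Step 1: max=20/3, min=6, spread=2/3
Step 2: max=391/60, min=6, spread=31/60
Step 3: max=3451/540, min=6, spread=211/540
  -> spread < 1/2 first at step 3
Step 4: max=340897/54000, min=5447/900, spread=14077/54000
Step 5: max=3056407/486000, min=327683/54000, spread=5363/24300
Step 6: max=91220809/14580000, min=182869/30000, spread=93859/583200
Step 7: max=5459074481/874800000, min=296936467/48600000, spread=4568723/34992000
Step 8: max=326708435629/52488000000, min=8929618889/1458000000, spread=8387449/83980800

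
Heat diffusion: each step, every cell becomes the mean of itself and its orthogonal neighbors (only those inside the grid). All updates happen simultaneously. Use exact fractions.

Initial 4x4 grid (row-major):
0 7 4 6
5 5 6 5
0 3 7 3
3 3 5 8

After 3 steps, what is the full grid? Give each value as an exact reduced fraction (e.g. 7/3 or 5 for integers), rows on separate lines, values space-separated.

After step 1:
  4 4 23/4 5
  5/2 26/5 27/5 5
  11/4 18/5 24/5 23/4
  2 7/2 23/4 16/3
After step 2:
  7/2 379/80 403/80 21/4
  289/80 207/50 523/100 423/80
  217/80 397/100 253/50 1253/240
  11/4 297/80 1163/240 101/18
After step 3:
  79/20 3483/800 4051/800 623/120
  2793/800 2169/500 4951/1000 12593/2400
  2609/800 3919/1000 3649/750 38123/7200
  367/120 9167/2400 34613/7200 1411/270

Answer: 79/20 3483/800 4051/800 623/120
2793/800 2169/500 4951/1000 12593/2400
2609/800 3919/1000 3649/750 38123/7200
367/120 9167/2400 34613/7200 1411/270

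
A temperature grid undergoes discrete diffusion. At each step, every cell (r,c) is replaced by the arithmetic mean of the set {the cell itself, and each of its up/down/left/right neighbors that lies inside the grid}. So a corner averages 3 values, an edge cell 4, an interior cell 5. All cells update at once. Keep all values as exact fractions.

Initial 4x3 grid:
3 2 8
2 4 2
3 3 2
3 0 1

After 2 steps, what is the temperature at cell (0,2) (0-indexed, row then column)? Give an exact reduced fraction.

Step 1: cell (0,2) = 4
Step 2: cell (0,2) = 49/12
Full grid after step 2:
  115/36 791/240 49/12
  641/240 13/4 63/20
  203/80 23/10 47/20
  13/6 143/80 19/12

Answer: 49/12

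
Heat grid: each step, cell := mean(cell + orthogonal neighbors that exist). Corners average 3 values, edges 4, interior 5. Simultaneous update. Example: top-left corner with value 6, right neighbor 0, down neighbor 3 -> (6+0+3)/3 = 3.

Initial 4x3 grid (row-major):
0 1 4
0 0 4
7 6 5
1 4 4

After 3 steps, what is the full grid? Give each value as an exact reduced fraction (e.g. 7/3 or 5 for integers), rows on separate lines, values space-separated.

Answer: 1711/1080 28357/14400 1799/720
16271/7200 7939/3000 1883/600
7697/2400 2701/750 13933/3600
677/180 57127/14400 9059/2160

Derivation:
After step 1:
  1/3 5/4 3
  7/4 11/5 13/4
  7/2 22/5 19/4
  4 15/4 13/3
After step 2:
  10/9 407/240 5/2
  467/240 257/100 33/10
  273/80 93/25 251/60
  15/4 989/240 77/18
After step 3:
  1711/1080 28357/14400 1799/720
  16271/7200 7939/3000 1883/600
  7697/2400 2701/750 13933/3600
  677/180 57127/14400 9059/2160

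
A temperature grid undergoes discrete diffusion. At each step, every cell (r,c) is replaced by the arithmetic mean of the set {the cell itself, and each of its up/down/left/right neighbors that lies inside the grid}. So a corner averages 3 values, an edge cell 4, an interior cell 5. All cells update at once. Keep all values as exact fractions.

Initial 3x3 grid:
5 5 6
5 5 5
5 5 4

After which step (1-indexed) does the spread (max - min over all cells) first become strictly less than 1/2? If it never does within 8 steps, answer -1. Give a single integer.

Step 1: max=16/3, min=14/3, spread=2/3
Step 2: max=187/36, min=173/36, spread=7/18
  -> spread < 1/2 first at step 2
Step 3: max=2209/432, min=2111/432, spread=49/216
Step 4: max=35071/6912, min=34049/6912, spread=511/3456
Step 5: max=419029/82944, min=410411/82944, spread=4309/41472
Step 6: max=5012935/995328, min=4940345/995328, spread=36295/497664
Step 7: max=60025453/11943936, min=59413907/11943936, spread=305773/5971968
Step 8: max=719212111/143327232, min=714060209/143327232, spread=2575951/71663616

Answer: 2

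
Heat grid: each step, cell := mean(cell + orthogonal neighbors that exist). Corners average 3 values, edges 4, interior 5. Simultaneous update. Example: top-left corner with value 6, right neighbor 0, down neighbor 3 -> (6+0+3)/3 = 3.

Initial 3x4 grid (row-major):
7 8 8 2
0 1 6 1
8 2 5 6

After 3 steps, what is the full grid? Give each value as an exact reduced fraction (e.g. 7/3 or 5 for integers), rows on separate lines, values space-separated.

Answer: 421/90 727/150 17063/3600 9607/2160
958/225 25973/6000 13109/3000 61067/14400
8339/2160 29171/7200 3339/800 1477/360

Derivation:
After step 1:
  5 6 6 11/3
  4 17/5 21/5 15/4
  10/3 4 19/4 4
After step 2:
  5 51/10 149/30 161/36
  59/15 108/25 221/50 937/240
  34/9 929/240 339/80 25/6
After step 3:
  421/90 727/150 17063/3600 9607/2160
  958/225 25973/6000 13109/3000 61067/14400
  8339/2160 29171/7200 3339/800 1477/360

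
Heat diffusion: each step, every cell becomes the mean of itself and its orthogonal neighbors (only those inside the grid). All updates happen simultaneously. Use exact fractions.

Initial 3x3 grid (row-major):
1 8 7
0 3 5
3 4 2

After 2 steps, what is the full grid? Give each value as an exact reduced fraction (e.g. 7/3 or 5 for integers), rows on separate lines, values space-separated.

Answer: 19/6 221/48 47/9
133/48 71/20 223/48
85/36 13/4 131/36

Derivation:
After step 1:
  3 19/4 20/3
  7/4 4 17/4
  7/3 3 11/3
After step 2:
  19/6 221/48 47/9
  133/48 71/20 223/48
  85/36 13/4 131/36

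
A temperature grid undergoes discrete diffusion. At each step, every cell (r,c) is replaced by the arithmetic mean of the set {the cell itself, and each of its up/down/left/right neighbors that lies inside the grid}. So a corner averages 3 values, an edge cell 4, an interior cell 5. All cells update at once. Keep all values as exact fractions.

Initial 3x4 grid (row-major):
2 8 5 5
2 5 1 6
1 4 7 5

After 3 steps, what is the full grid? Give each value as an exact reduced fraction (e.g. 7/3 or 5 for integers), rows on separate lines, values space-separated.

After step 1:
  4 5 19/4 16/3
  5/2 4 24/5 17/4
  7/3 17/4 17/4 6
After step 2:
  23/6 71/16 1193/240 43/9
  77/24 411/100 441/100 1223/240
  109/36 89/24 193/40 29/6
After step 3:
  551/144 10411/2400 33473/7200 668/135
  25523/7200 23849/6000 14047/3000 68821/14400
  179/54 1763/450 5333/1200 3541/720

Answer: 551/144 10411/2400 33473/7200 668/135
25523/7200 23849/6000 14047/3000 68821/14400
179/54 1763/450 5333/1200 3541/720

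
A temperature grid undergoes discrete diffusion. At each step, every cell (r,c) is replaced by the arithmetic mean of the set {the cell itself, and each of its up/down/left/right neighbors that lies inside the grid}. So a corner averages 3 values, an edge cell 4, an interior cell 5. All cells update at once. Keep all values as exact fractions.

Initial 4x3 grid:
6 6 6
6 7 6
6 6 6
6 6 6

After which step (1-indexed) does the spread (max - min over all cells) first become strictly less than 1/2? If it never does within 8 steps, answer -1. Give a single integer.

Answer: 1

Derivation:
Step 1: max=25/4, min=6, spread=1/4
  -> spread < 1/2 first at step 1
Step 2: max=623/100, min=6, spread=23/100
Step 3: max=29611/4800, min=2413/400, spread=131/960
Step 4: max=265751/43200, min=43591/7200, spread=841/8640
Step 5: max=106222051/17280000, min=8733373/1440000, spread=56863/691200
Step 6: max=954654341/155520000, min=78749543/12960000, spread=386393/6220800
Step 7: max=381641723131/62208000000, min=31524358813/5184000000, spread=26795339/497664000
Step 8: max=22878695714129/3732480000000, min=1893326149667/311040000000, spread=254051069/5971968000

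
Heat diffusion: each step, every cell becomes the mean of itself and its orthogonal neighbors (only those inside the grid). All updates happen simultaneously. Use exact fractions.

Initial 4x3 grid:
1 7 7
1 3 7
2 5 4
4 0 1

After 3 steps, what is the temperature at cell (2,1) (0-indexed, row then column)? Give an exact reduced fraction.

Step 1: cell (2,1) = 14/5
Step 2: cell (2,1) = 343/100
Step 3: cell (2,1) = 18397/6000
Full grid after step 3:
  2627/720 10333/2400 469/90
  7403/2400 8139/2000 1813/400
  2281/800 18397/6000 6751/1800
  1711/720 19759/7200 1537/540

Answer: 18397/6000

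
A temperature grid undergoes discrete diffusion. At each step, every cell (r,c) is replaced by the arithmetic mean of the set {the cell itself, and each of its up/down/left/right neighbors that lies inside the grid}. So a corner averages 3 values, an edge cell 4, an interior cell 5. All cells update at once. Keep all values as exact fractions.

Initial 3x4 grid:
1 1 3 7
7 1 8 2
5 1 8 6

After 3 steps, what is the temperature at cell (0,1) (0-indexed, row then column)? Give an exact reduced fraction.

Step 1: cell (0,1) = 3/2
Step 2: cell (0,1) = 257/80
Step 3: cell (0,1) = 1547/480
Full grid after step 3:
  253/80 1547/480 1987/480 401/90
  971/288 4651/1200 517/120 14519/2880
  2129/540 737/180 3533/720 11009/2160

Answer: 1547/480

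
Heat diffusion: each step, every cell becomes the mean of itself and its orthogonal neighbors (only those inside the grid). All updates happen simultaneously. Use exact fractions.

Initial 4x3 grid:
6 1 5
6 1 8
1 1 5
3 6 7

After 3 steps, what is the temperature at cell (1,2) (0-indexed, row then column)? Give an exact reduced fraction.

Answer: 15281/3600

Derivation:
Step 1: cell (1,2) = 19/4
Step 2: cell (1,2) = 271/60
Step 3: cell (1,2) = 15281/3600
Full grid after step 3:
  3997/1080 18443/4800 9109/2160
  24887/7200 3831/1000 15281/3600
  24707/7200 11473/3000 2711/600
  3829/1080 59029/14400 1117/240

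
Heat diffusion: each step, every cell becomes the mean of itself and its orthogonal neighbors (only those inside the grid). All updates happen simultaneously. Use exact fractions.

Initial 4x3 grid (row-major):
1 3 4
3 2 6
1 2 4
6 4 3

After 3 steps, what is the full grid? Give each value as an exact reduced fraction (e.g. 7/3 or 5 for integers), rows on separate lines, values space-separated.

Answer: 5657/2160 21073/7200 7577/2160
18593/7200 2333/750 24743/7200
21703/7200 18899/6000 25753/7200
3473/1080 49951/14400 3833/1080

Derivation:
After step 1:
  7/3 5/2 13/3
  7/4 16/5 4
  3 13/5 15/4
  11/3 15/4 11/3
After step 2:
  79/36 371/120 65/18
  617/240 281/100 917/240
  661/240 163/50 841/240
  125/36 821/240 67/18
After step 3:
  5657/2160 21073/7200 7577/2160
  18593/7200 2333/750 24743/7200
  21703/7200 18899/6000 25753/7200
  3473/1080 49951/14400 3833/1080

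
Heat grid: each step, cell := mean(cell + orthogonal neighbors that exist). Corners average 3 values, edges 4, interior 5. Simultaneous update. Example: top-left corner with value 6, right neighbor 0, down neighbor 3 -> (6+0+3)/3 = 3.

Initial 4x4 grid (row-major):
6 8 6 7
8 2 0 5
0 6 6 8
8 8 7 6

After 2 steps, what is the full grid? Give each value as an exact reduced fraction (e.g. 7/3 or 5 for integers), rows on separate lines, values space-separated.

Answer: 101/18 1373/240 411/80 65/12
649/120 9/2 97/20 421/80
577/120 547/100 133/25 473/80
217/36 89/15 33/5 20/3

Derivation:
After step 1:
  22/3 11/2 21/4 6
  4 24/5 19/5 5
  11/2 22/5 27/5 25/4
  16/3 29/4 27/4 7
After step 2:
  101/18 1373/240 411/80 65/12
  649/120 9/2 97/20 421/80
  577/120 547/100 133/25 473/80
  217/36 89/15 33/5 20/3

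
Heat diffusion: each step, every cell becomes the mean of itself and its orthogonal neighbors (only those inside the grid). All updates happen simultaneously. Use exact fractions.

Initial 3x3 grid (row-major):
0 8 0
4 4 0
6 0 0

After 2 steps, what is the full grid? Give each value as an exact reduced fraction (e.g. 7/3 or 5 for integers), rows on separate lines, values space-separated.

Answer: 7/2 193/60 20/9
421/120 66/25 103/60
28/9 271/120 7/6

Derivation:
After step 1:
  4 3 8/3
  7/2 16/5 1
  10/3 5/2 0
After step 2:
  7/2 193/60 20/9
  421/120 66/25 103/60
  28/9 271/120 7/6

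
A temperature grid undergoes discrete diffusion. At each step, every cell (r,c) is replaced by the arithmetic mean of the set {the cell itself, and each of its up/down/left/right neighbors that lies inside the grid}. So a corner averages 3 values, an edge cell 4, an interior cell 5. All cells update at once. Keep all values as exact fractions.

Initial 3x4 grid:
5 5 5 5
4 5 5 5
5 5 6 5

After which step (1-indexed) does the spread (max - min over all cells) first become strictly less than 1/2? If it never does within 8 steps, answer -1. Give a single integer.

Answer: 3

Derivation:
Step 1: max=16/3, min=14/3, spread=2/3
Step 2: max=631/120, min=1133/240, spread=43/80
Step 3: max=5611/1080, min=10363/2160, spread=859/2160
  -> spread < 1/2 first at step 3
Step 4: max=33293/6480, min=125989/25920, spread=7183/25920
Step 5: max=995531/194400, min=7585871/1555200, spread=378377/1555200
Step 6: max=3712771/729000, min=457860133/93312000, spread=3474911/18662400
Step 7: max=1776831817/349920000, min=27557298767/5598720000, spread=174402061/1119744000
Step 8: max=53139236509/10497600000, min=1658778976813/335923200000, spread=1667063659/13436928000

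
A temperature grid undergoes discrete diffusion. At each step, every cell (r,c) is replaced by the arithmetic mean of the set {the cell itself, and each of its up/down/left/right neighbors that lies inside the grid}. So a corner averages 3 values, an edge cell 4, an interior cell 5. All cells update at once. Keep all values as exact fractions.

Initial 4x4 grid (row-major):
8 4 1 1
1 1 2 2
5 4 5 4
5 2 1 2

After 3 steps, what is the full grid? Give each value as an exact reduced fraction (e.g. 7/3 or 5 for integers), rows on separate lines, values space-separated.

After step 1:
  13/3 7/2 2 4/3
  15/4 12/5 11/5 9/4
  15/4 17/5 16/5 13/4
  4 3 5/2 7/3
After step 2:
  139/36 367/120 271/120 67/36
  427/120 61/20 241/100 271/120
  149/40 63/20 291/100 331/120
  43/12 129/40 331/120 97/36
After step 3:
  943/270 2201/720 8629/3600 287/135
  511/144 1142/375 1933/750 8359/3600
  841/240 803/250 1049/375 9559/3600
  158/45 763/240 10429/3600 739/270

Answer: 943/270 2201/720 8629/3600 287/135
511/144 1142/375 1933/750 8359/3600
841/240 803/250 1049/375 9559/3600
158/45 763/240 10429/3600 739/270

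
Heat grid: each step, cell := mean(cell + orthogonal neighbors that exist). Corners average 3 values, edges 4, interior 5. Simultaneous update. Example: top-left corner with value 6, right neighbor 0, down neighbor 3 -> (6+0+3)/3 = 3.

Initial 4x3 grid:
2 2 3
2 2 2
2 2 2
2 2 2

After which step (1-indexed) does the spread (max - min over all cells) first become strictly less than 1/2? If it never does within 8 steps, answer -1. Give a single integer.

Step 1: max=7/3, min=2, spread=1/3
  -> spread < 1/2 first at step 1
Step 2: max=41/18, min=2, spread=5/18
Step 3: max=473/216, min=2, spread=41/216
Step 4: max=56057/25920, min=2, spread=4217/25920
Step 5: max=3319549/1555200, min=14479/7200, spread=38417/311040
Step 6: max=197824211/93312000, min=290597/144000, spread=1903471/18662400
Step 7: max=11798429089/5598720000, min=8755759/4320000, spread=18038617/223948800
Step 8: max=705114582851/335923200000, min=790526759/388800000, spread=883978523/13436928000

Answer: 1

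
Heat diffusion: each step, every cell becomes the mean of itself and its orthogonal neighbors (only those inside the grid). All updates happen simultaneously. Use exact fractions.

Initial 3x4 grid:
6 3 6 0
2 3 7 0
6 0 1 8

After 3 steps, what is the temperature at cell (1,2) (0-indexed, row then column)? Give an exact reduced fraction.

Step 1: cell (1,2) = 17/5
Step 2: cell (1,2) = 363/100
Step 3: cell (1,2) = 6759/2000
Full grid after step 3:
  1631/432 6721/1800 1061/300 781/240
  51133/14400 20867/6000 6759/2000 16201/4800
  1379/432 5821/1800 337/100 2363/720

Answer: 6759/2000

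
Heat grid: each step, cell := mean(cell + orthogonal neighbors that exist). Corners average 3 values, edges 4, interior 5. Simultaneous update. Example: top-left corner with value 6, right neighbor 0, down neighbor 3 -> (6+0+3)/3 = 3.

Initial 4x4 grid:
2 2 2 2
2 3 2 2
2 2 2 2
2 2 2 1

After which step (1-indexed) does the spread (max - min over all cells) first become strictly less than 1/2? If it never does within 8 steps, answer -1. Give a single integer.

Step 1: max=9/4, min=5/3, spread=7/12
Step 2: max=111/50, min=31/18, spread=112/225
  -> spread < 1/2 first at step 2
Step 3: max=5167/2400, min=391/216, spread=7403/21600
Step 4: max=23171/10800, min=60287/32400, spread=4613/16200
Step 5: max=689669/324000, min=1841561/972000, spread=113723/486000
Step 6: max=20611667/9720000, min=11211187/5832000, spread=2889533/14580000
Step 7: max=614554817/291600000, min=339679873/174960000, spread=72632543/437400000
Step 8: max=18348900371/8748000000, min=51379780607/26244000000, spread=1833460253/13122000000

Answer: 2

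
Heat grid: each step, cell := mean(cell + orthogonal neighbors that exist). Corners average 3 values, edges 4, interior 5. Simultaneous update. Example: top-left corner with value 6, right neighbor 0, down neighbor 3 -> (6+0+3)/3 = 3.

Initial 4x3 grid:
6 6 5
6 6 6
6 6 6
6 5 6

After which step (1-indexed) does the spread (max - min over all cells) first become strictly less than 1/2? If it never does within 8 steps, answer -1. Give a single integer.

Step 1: max=6, min=17/3, spread=1/3
  -> spread < 1/2 first at step 1
Step 2: max=6, min=1373/240, spread=67/240
Step 3: max=853/144, min=6239/1080, spread=317/2160
Step 4: max=70877/12000, min=5014949/864000, spread=17639/172800
Step 5: max=15261913/2592000, min=45179359/7776000, spread=30319/388800
Step 6: max=913693147/155520000, min=2716407041/466560000, spread=61681/1166400
Step 7: max=676321433/115200000, min=163081773019/27993600000, spread=1580419/34992000
Step 8: max=3283583985707/559872000000, min=9794289805121/1679616000000, spread=7057769/209952000

Answer: 1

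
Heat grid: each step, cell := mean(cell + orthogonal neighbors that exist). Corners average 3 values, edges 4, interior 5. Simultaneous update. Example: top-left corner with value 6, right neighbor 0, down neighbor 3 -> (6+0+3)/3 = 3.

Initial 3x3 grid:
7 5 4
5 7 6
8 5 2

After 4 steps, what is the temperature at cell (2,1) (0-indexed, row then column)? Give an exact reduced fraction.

Step 1: cell (2,1) = 11/2
Step 2: cell (2,1) = 643/120
Step 3: cell (2,1) = 39551/7200
Step 4: cell (2,1) = 2359447/432000
Full grid after step 4:
  375991/64800 4782769/864000 114847/21600
  4992769/864000 664601/120000 4512269/864000
  248569/43200 2359447/432000 678007/129600

Answer: 2359447/432000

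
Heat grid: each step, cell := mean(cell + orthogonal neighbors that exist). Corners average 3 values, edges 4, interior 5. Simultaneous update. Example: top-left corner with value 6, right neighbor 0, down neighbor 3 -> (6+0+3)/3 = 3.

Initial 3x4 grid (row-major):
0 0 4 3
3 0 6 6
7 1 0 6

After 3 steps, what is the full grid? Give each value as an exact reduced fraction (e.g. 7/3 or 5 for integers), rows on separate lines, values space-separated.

Answer: 269/144 5039/2400 22367/7200 4111/1080
15577/7200 3709/1500 18941/6000 57709/14400
1115/432 19267/7200 8039/2400 153/40

Derivation:
After step 1:
  1 1 13/4 13/3
  5/2 2 16/5 21/4
  11/3 2 13/4 4
After step 2:
  3/2 29/16 707/240 77/18
  55/24 107/50 339/100 1007/240
  49/18 131/48 249/80 25/6
After step 3:
  269/144 5039/2400 22367/7200 4111/1080
  15577/7200 3709/1500 18941/6000 57709/14400
  1115/432 19267/7200 8039/2400 153/40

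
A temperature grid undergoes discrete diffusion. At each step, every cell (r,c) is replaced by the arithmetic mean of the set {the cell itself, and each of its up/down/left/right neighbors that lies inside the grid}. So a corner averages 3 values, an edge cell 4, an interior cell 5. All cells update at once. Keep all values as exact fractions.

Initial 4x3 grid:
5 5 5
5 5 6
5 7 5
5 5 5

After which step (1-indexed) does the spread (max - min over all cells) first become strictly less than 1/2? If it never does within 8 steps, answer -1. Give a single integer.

Answer: 3

Derivation:
Step 1: max=23/4, min=5, spread=3/4
Step 2: max=111/20, min=5, spread=11/20
Step 3: max=109/20, min=1861/360, spread=101/360
  -> spread < 1/2 first at step 3
Step 4: max=23273/4320, min=11179/2160, spread=61/288
Step 5: max=193241/36000, min=4519/864, spread=464/3375
Step 6: max=83336513/15552000, min=20370667/3888000, spread=370769/3110400
Step 7: max=4986525907/933120000, min=1226934793/233280000, spread=5252449/62208000
Step 8: max=298929797993/55987200000, min=910124507/172800000, spread=161978309/2239488000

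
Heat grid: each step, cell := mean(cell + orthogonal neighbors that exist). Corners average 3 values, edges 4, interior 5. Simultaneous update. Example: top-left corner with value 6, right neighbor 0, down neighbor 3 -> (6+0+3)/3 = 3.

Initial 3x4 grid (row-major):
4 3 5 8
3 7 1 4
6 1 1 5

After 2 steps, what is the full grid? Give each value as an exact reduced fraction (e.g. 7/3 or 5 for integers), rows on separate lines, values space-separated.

After step 1:
  10/3 19/4 17/4 17/3
  5 3 18/5 9/2
  10/3 15/4 2 10/3
After step 2:
  157/36 23/6 137/30 173/36
  11/3 201/50 347/100 171/40
  145/36 145/48 761/240 59/18

Answer: 157/36 23/6 137/30 173/36
11/3 201/50 347/100 171/40
145/36 145/48 761/240 59/18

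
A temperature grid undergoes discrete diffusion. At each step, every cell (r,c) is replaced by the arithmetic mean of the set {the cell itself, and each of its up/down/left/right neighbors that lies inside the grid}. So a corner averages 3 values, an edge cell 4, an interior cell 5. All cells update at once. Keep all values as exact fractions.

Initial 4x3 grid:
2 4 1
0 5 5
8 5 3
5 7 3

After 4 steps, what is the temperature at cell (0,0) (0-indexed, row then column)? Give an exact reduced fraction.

Answer: 74273/21600

Derivation:
Step 1: cell (0,0) = 2
Step 2: cell (0,0) = 35/12
Step 3: cell (0,0) = 757/240
Step 4: cell (0,0) = 74273/21600
Full grid after step 4:
  74273/21600 364759/108000 56261/16200
  277591/72000 698039/180000 204287/54000
  999553/216000 267463/60000 117991/27000
  322099/64800 88529/18000 150637/32400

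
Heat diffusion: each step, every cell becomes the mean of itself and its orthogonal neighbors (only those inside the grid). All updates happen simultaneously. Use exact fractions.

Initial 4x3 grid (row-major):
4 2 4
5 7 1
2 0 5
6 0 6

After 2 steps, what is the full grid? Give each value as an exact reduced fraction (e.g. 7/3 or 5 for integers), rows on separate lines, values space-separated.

Answer: 149/36 53/16 65/18
173/48 94/25 151/48
793/240 301/100 823/240
107/36 91/30 29/9

Derivation:
After step 1:
  11/3 17/4 7/3
  9/2 3 17/4
  13/4 14/5 3
  8/3 3 11/3
After step 2:
  149/36 53/16 65/18
  173/48 94/25 151/48
  793/240 301/100 823/240
  107/36 91/30 29/9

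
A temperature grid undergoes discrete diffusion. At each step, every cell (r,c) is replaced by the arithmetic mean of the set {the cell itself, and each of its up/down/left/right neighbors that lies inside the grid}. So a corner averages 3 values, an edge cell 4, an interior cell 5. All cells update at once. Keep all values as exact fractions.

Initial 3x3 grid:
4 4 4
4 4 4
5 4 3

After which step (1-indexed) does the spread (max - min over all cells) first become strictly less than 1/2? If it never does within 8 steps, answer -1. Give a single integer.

Answer: 2

Derivation:
Step 1: max=13/3, min=11/3, spread=2/3
Step 2: max=151/36, min=137/36, spread=7/18
  -> spread < 1/2 first at step 2
Step 3: max=1777/432, min=1679/432, spread=49/216
Step 4: max=28159/6912, min=27137/6912, spread=511/3456
Step 5: max=336085/82944, min=327467/82944, spread=4309/41472
Step 6: max=4017607/995328, min=3945017/995328, spread=36295/497664
Step 7: max=48081517/11943936, min=47469971/11943936, spread=305773/5971968
Step 8: max=575884879/143327232, min=570732977/143327232, spread=2575951/71663616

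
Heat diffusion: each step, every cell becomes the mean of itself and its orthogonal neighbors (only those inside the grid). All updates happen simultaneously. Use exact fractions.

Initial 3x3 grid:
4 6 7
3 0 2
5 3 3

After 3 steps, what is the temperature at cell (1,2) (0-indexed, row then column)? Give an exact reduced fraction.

Answer: 6037/1800

Derivation:
Step 1: cell (1,2) = 3
Step 2: cell (1,2) = 101/30
Step 3: cell (1,2) = 6037/1800
Full grid after step 3:
  8213/2160 54721/14400 2771/720
  1361/400 5113/1500 6037/1800
  6883/2160 43471/14400 6583/2160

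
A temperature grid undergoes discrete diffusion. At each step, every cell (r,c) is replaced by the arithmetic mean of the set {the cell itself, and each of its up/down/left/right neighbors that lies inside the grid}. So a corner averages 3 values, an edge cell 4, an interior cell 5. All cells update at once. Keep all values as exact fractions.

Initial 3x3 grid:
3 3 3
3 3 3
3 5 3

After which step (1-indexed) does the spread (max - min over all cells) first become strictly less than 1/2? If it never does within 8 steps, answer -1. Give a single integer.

Step 1: max=11/3, min=3, spread=2/3
Step 2: max=427/120, min=3, spread=67/120
Step 3: max=3677/1080, min=307/100, spread=1807/5400
  -> spread < 1/2 first at step 3
Step 4: max=1453963/432000, min=8461/2700, spread=33401/144000
Step 5: max=12893933/3888000, min=853391/270000, spread=3025513/19440000
Step 6: max=5130526867/1555200000, min=45955949/14400000, spread=53531/497664
Step 7: max=305968925849/93312000000, min=12455116051/3888000000, spread=450953/5971968
Step 8: max=18305063560603/5598720000000, min=1500688610519/466560000000, spread=3799043/71663616

Answer: 3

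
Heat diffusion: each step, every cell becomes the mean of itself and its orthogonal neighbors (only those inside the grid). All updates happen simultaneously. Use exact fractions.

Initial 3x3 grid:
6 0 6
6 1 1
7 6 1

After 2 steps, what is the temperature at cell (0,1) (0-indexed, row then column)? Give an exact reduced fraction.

Step 1: cell (0,1) = 13/4
Step 2: cell (0,1) = 743/240
Full grid after step 2:
  49/12 743/240 47/18
  68/15 341/100 201/80
  181/36 311/80 26/9

Answer: 743/240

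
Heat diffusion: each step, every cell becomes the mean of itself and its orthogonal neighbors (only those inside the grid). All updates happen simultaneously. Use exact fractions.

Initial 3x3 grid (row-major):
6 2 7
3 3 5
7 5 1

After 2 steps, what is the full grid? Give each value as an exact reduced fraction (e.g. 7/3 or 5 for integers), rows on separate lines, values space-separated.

Answer: 155/36 493/120 79/18
1021/240 417/100 239/60
55/12 61/15 35/9

Derivation:
After step 1:
  11/3 9/2 14/3
  19/4 18/5 4
  5 4 11/3
After step 2:
  155/36 493/120 79/18
  1021/240 417/100 239/60
  55/12 61/15 35/9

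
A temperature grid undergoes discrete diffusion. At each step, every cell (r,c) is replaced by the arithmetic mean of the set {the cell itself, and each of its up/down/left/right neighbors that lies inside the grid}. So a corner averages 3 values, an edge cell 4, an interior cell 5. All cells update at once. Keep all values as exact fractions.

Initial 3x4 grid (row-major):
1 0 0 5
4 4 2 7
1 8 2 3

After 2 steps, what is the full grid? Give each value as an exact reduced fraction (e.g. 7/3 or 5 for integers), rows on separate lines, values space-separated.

Answer: 65/36 31/15 5/2 10/3
121/40 141/50 327/100 61/16
127/36 463/120 29/8 4

Derivation:
After step 1:
  5/3 5/4 7/4 4
  5/2 18/5 3 17/4
  13/3 15/4 15/4 4
After step 2:
  65/36 31/15 5/2 10/3
  121/40 141/50 327/100 61/16
  127/36 463/120 29/8 4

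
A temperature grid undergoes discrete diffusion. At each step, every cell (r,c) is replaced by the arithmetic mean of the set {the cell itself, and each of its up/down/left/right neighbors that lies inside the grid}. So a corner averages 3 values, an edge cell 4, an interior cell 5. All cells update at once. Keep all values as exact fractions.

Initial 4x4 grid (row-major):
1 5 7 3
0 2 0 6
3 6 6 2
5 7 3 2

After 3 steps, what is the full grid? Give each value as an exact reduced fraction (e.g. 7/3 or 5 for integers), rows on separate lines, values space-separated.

Answer: 941/360 1307/400 13111/3600 8837/2160
1783/600 3209/1000 23063/6000 26057/7200
2189/600 8019/2000 11053/3000 26969/7200
3161/720 10351/2400 29789/7200 3817/1080

Derivation:
After step 1:
  2 15/4 15/4 16/3
  3/2 13/5 21/5 11/4
  7/2 24/5 17/5 4
  5 21/4 9/2 7/3
After step 2:
  29/12 121/40 511/120 71/18
  12/5 337/100 167/50 977/240
  37/10 391/100 209/50 749/240
  55/12 391/80 929/240 65/18
After step 3:
  941/360 1307/400 13111/3600 8837/2160
  1783/600 3209/1000 23063/6000 26057/7200
  2189/600 8019/2000 11053/3000 26969/7200
  3161/720 10351/2400 29789/7200 3817/1080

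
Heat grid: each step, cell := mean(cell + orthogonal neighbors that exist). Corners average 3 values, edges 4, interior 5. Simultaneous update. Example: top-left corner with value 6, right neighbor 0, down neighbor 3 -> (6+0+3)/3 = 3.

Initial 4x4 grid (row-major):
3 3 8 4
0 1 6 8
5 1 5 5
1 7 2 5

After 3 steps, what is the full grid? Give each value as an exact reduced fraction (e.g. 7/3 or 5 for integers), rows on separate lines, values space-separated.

After step 1:
  2 15/4 21/4 20/3
  9/4 11/5 28/5 23/4
  7/4 19/5 19/5 23/4
  13/3 11/4 19/4 4
After step 2:
  8/3 33/10 319/60 53/9
  41/20 88/25 113/25 713/120
  91/30 143/50 237/50 193/40
  53/18 469/120 153/40 29/6
After step 3:
  481/180 4441/1200 17123/3600 6173/1080
  1127/400 13/4 14423/3000 9529/1800
  9799/3600 10837/3000 2077/500 1017/200
  3559/1080 1523/450 649/150 809/180

Answer: 481/180 4441/1200 17123/3600 6173/1080
1127/400 13/4 14423/3000 9529/1800
9799/3600 10837/3000 2077/500 1017/200
3559/1080 1523/450 649/150 809/180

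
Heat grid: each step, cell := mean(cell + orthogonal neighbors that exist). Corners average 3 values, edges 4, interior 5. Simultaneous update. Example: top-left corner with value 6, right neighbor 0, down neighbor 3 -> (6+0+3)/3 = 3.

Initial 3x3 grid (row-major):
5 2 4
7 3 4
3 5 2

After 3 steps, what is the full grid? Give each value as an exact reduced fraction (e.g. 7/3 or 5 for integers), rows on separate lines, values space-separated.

Answer: 2293/540 9149/2400 7847/2160
30247/7200 11939/3000 5641/1600
3089/720 55469/14400 3971/1080

Derivation:
After step 1:
  14/3 7/2 10/3
  9/2 21/5 13/4
  5 13/4 11/3
After step 2:
  38/9 157/40 121/36
  551/120 187/50 289/80
  17/4 967/240 61/18
After step 3:
  2293/540 9149/2400 7847/2160
  30247/7200 11939/3000 5641/1600
  3089/720 55469/14400 3971/1080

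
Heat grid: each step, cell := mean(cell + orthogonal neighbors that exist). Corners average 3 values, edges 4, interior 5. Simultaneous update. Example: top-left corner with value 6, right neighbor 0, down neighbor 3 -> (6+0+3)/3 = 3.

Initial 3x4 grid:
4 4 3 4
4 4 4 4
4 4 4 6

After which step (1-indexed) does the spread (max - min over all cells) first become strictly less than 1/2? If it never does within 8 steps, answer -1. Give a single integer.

Answer: 3

Derivation:
Step 1: max=14/3, min=11/3, spread=1
Step 2: max=41/9, min=449/120, spread=293/360
Step 3: max=583/135, min=4633/1200, spread=4943/10800
  -> spread < 1/2 first at step 3
Step 4: max=275953/64800, min=42293/10800, spread=4439/12960
Step 5: max=16271117/3888000, min=1277561/324000, spread=188077/777600
Step 6: max=968904583/233280000, min=38437067/9720000, spread=1856599/9331200
Step 7: max=57715949597/13996800000, min=579349657/145800000, spread=83935301/559872000
Step 8: max=3448441929223/839808000000, min=34867675613/8748000000, spread=809160563/6718464000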